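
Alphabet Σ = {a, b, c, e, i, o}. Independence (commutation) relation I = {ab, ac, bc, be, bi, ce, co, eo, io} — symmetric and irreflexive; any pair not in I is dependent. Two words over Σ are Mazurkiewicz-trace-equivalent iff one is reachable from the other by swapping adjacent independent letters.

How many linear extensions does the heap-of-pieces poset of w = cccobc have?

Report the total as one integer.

15

#0=c has no predecessor
#1=c depends on [0:c]
#2=c depends on [1:c]
#3=o has no predecessor
#4=b depends on [3:o]
#5=c depends on [2:c]
sources: [0:c, 3:o]
N(rest) = Σ N(rest − s) over sources s of rest; N(one piece) = 1:
  size 1 → [4]=1  [5]=1
  size 2 → [2,5]=1  [3,4]=1  [4,5]=2
  size 3 → [1,2,5]=1  [2,4,5]=3  [3,4,5]=3
  size 4 → [0,1,2,5]=1  [1,2,4,5]=4  [2,3,4,5]=6
  first=0(c) contributes 10
  first=3(o) contributes 5
|[w]| = 15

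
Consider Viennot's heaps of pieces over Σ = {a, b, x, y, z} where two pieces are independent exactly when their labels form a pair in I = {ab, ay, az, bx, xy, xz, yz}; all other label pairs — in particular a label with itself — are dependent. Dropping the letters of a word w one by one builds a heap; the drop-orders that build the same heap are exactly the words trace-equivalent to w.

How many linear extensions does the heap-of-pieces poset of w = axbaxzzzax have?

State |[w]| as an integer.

piece 0:a — minimal
piece 1:x rests on {0:a}
piece 2:b — minimal
piece 3:a rests on {1:x}
piece 4:x rests on {3:a}
piece 5:z rests on {2:b}
piece 6:z rests on {5:z}
piece 7:z rests on {6:z}
piece 8:a rests on {4:x}
piece 9:x rests on {8:a}
minimal pieces: {0:a, 2:b}
ways to finish when only these pieces remain (= sum over removing one remaining piece with nothing left below it):
  1 left: {7}→1  {9}→1
  2 left: {6,7}→1  {7,9}→2  {8,9}→1
  3 left: {4,8,9}→1  {5,6,7}→1  {6,7,9}→3  {7,8,9}→3
  4 left: {2,5,6,7}→1  {3,4,8,9}→1  {4,7,8,9}→4  {5,6,7,9}→4  {6,7,8,9}→6
  5 left: {1,3,4,8,9}→1  {2,5,6,7,9}→5  {3,4,7,8,9}→5  {4,6,7,8,9}→10  {5,6,7,8,9}→10
  6 left: {0,1,3,4,8,9}→1  {1,3,4,7,8,9}→6  {2,5,6,7,8,9}→15  {3,4,6,7,8,9}→15  {4,5,6,7,8,9}→20
  7 left: {0,1,3,4,7,8,9}→7  {1,3,4,6,7,8,9}→21  {2,4,5,6,7,8,9}→35  {3,4,5,6,7,8,9}→35
  8 left: {0,1,3,4,6,7,8,9}→28  {1,3,4,5,6,7,8,9}→56  {2,3,4,5,6,7,8,9}→70
  placing 0:a first → 126 extensions
  placing 2:b first → 84 extensions
total linear extensions = 210

210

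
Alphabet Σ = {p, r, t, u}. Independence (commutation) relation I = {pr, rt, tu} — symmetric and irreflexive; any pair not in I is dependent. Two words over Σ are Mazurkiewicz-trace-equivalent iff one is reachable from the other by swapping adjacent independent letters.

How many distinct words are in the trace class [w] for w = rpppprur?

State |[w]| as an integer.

15

piece 0:r — minimal
piece 1:p — minimal
piece 2:p rests on {1:p}
piece 3:p rests on {2:p}
piece 4:p rests on {3:p}
piece 5:r rests on {0:r}
piece 6:u rests on {4:p, 5:r}
piece 7:r rests on {6:u}
minimal pieces: {0:r, 1:p}
ways to finish when only these pieces remain (= sum over removing one remaining piece with nothing left below it):
  1 left: {7}→1
  2 left: {6,7}→1
  3 left: {4,6,7}→1  {5,6,7}→1
  4 left: {0,5,6,7}→1  {3,4,6,7}→1  {4,5,6,7}→2
  5 left: {0,4,5,6,7}→3  {2,3,4,6,7}→1  {3,4,5,6,7}→3
  6 left: {0,3,4,5,6,7}→6  {1,2,3,4,6,7}→1  {2,3,4,5,6,7}→4
  placing 0:r first → 5 extensions
  placing 1:p first → 10 extensions
total linear extensions = 15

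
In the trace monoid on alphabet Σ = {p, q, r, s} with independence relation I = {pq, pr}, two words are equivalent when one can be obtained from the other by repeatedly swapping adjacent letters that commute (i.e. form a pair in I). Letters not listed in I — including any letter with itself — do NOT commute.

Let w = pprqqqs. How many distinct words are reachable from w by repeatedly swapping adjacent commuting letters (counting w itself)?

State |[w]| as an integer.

15

#0=p has no predecessor
#1=p depends on [0:p]
#2=r has no predecessor
#3=q depends on [2:r]
#4=q depends on [3:q]
#5=q depends on [4:q]
#6=s depends on [1:p, 5:q]
sources: [0:p, 2:r]
N(rest) = Σ N(rest − s) over sources s of rest; N(one piece) = 1:
  size 1 → [6]=1
  size 2 → [1,6]=1  [5,6]=1
  size 3 → [0,1,6]=1  [1,5,6]=2  [4,5,6]=1
  size 4 → [0,1,5,6]=3  [1,4,5,6]=3  [3,4,5,6]=1
  size 5 → [0,1,4,5,6]=6  [1,3,4,5,6]=4  [2,3,4,5,6]=1
  first=0(p) contributes 5
  first=2(r) contributes 10
|[w]| = 15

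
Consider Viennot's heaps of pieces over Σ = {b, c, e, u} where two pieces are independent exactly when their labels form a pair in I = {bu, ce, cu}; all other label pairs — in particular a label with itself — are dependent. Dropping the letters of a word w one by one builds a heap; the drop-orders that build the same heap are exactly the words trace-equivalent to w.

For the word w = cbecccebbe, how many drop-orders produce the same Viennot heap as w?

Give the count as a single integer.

0(c) covers ∅
1(b) covers 0:c
2(e) covers 1:b
3(c) covers 1:b
4(c) covers 3:c
5(c) covers 4:c
6(e) covers 2:e
7(b) covers 5:c, 6:e
8(b) covers 7:b
9(e) covers 8:b
floor of heap: 0:c
completions by unplaced set U, small U first (add the entries for U minus each lowest piece of U):
  |U|=1: {9}:1
  |U|=2: {8,9}:1
  |U|=3: {7,8,9}:1
  |U|=4: {5,7,8,9}:1  {6,7,8,9}:1
  |U|=5: {2,6,7,8,9}:1  {4,5,7,8,9}:1  {5,6,7,8,9}:2
  |U|=6: {2,5,6,7,8,9}:3  {3,4,5,7,8,9}:1  {4,5,6,7,8,9}:3
  |U|=7: {2,4,5,6,7,8,9}:6  {3,4,5,6,7,8,9}:4
  |U|=8: {2,3,4,5,6,7,8,9}:10
  start at 0(c): 10

10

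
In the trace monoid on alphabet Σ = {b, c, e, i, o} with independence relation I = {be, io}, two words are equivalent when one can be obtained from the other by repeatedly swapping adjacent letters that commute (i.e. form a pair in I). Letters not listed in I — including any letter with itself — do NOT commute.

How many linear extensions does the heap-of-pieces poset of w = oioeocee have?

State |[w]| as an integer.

#0=o has no predecessor
#1=i has no predecessor
#2=o depends on [0:o]
#3=e depends on [1:i, 2:o]
#4=o depends on [3:e]
#5=c depends on [4:o]
#6=e depends on [5:c]
#7=e depends on [6:e]
sources: [0:o, 1:i]
N(rest) = Σ N(rest − s) over sources s of rest; N(one piece) = 1:
  size 1 → [7]=1
  size 2 → [6,7]=1
  size 3 → [5,6,7]=1
  size 4 → [4,5,6,7]=1
  size 5 → [3,4,5,6,7]=1
  size 6 → [1,3,4,5,6,7]=1  [2,3,4,5,6,7]=1
  first=0(o) contributes 2
  first=1(i) contributes 1
|[w]| = 3

3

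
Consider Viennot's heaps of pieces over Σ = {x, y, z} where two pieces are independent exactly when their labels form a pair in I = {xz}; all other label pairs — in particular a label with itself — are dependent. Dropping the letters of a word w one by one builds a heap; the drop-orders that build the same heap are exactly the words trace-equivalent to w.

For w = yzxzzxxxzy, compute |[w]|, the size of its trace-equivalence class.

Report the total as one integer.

0(y) covers ∅
1(z) covers 0:y
2(x) covers 0:y
3(z) covers 1:z
4(z) covers 3:z
5(x) covers 2:x
6(x) covers 5:x
7(x) covers 6:x
8(z) covers 4:z
9(y) covers 7:x, 8:z
floor of heap: 0:y
completions by unplaced set U, small U first (add the entries for U minus each lowest piece of U):
  |U|=1: {9}:1
  |U|=2: {7,9}:1  {8,9}:1
  |U|=3: {4,8,9}:1  {6,7,9}:1  {7,8,9}:2
  |U|=4: {3,4,8,9}:1  {4,7,8,9}:3  {5,6,7,9}:1  {6,7,8,9}:3
  |U|=5: {1,3,4,8,9}:1  {2,5,6,7,9}:1  {3,4,7,8,9}:4  {4,6,7,8,9}:6  {5,6,7,8,9}:4
  |U|=6: {1,3,4,7,8,9}:5  {2,5,6,7,8,9}:5  {3,4,6,7,8,9}:10  {4,5,6,7,8,9}:10
  |U|=7: {1,3,4,6,7,8,9}:15  {2,4,5,6,7,8,9}:15  {3,4,5,6,7,8,9}:20
  |U|=8: {1,3,4,5,6,7,8,9}:35  {2,3,4,5,6,7,8,9}:35
  start at 0(y): 70

70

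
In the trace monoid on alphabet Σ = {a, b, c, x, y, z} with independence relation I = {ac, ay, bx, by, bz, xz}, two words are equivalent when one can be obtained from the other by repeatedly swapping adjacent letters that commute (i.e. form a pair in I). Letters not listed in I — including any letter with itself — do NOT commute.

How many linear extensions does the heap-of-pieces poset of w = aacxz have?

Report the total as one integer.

#0=a has no predecessor
#1=a depends on [0:a]
#2=c has no predecessor
#3=x depends on [1:a, 2:c]
#4=z depends on [1:a, 2:c]
sources: [0:a, 2:c]
N(rest) = Σ N(rest − s) over sources s of rest; N(one piece) = 1:
  size 1 → [3]=1  [4]=1
  size 2 → [3,4]=2
  size 3 → [1,3,4]=2  [2,3,4]=2
  first=0(a) contributes 4
  first=2(c) contributes 2
|[w]| = 6

6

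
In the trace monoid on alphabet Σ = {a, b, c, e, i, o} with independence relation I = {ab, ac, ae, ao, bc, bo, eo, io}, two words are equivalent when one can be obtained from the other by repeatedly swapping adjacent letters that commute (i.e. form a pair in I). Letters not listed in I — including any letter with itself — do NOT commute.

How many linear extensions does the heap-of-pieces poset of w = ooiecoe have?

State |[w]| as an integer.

0(o) covers ∅
1(o) covers 0:o
2(i) covers ∅
3(e) covers 2:i
4(c) covers 1:o, 3:e
5(o) covers 4:c
6(e) covers 4:c
floor of heap: 0:o, 2:i
completions by unplaced set U, small U first (add the entries for U minus each lowest piece of U):
  |U|=1: {5}:1  {6}:1
  |U|=2: {5,6}:2
  |U|=3: {4,5,6}:2
  |U|=4: {1,4,5,6}:2  {3,4,5,6}:2
  |U|=5: {0,1,4,5,6}:2  {1,3,4,5,6}:4  {2,3,4,5,6}:2
  start at 0(o): 6
  start at 2(i): 6
sum over floor = 12

12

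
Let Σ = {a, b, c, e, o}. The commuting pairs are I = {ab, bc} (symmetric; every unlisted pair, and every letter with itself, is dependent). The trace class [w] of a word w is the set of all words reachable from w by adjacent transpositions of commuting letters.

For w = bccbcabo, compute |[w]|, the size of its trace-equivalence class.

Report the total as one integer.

#0=b has no predecessor
#1=c has no predecessor
#2=c depends on [1:c]
#3=b depends on [0:b]
#4=c depends on [2:c]
#5=a depends on [4:c]
#6=b depends on [3:b]
#7=o depends on [5:a, 6:b]
sources: [0:b, 1:c]
N(rest) = Σ N(rest − s) over sources s of rest; N(one piece) = 1:
  size 1 → [7]=1
  size 2 → [5,7]=1  [6,7]=1
  size 3 → [3,6,7]=1  [4,5,7]=1  [5,6,7]=2
  size 4 → [0,3,6,7]=1  [2,4,5,7]=1  [3,5,6,7]=3  [4,5,6,7]=3
  size 5 → [0,3,5,6,7]=4  [1,2,4,5,7]=1  [2,4,5,6,7]=4  [3,4,5,6,7]=6
  size 6 → [0,3,4,5,6,7]=10  [1,2,4,5,6,7]=5  [2,3,4,5,6,7]=10
  first=0(b) contributes 15
  first=1(c) contributes 20
|[w]| = 35

35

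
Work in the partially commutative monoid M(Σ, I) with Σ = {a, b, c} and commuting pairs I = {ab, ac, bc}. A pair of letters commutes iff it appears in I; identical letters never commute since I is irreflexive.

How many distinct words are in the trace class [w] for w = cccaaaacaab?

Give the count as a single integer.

2310

piece 0:c — minimal
piece 1:c rests on {0:c}
piece 2:c rests on {1:c}
piece 3:a — minimal
piece 4:a rests on {3:a}
piece 5:a rests on {4:a}
piece 6:a rests on {5:a}
piece 7:c rests on {2:c}
piece 8:a rests on {6:a}
piece 9:a rests on {8:a}
piece 10:b — minimal
minimal pieces: {0:c, 3:a, 10:b}
ways to finish when only these pieces remain (= sum over removing one remaining piece with nothing left below it):
  1 left: {7}→1  {9}→1  {10}→1
  2 left: {2,7}→1  {7,9}→2  {7,10}→2  {8,9}→1  {9,10}→2
  3 left: {1,2,7}→1  {2,7,9}→3  {2,7,10}→3  {6,8,9}→1  {7,8,9}→3  {7,9,10}→6  {8,9,10}→3
  4 left: {0,1,2,7}→1  {1,2,7,9}→4  {1,2,7,10}→4  {2,7,8,9}→6  {2,7,9,10}→12  {5,6,8,9}→1  {6,7,8,9}→4  {6,8,9,10}→4  {7,8,9,10}→12
  5 left: {0,1,2,7,9}→5  {0,1,2,7,10}→5  {1,2,7,8,9}→10  {1,2,7,9,10}→20  {2,6,7,8,9}→10  {2,7,8,9,10}→30  {4,5,6,8,9}→1  {5,6,7,8,9}→5  {5,6,8,9,10}→5  {6,7,8,9,10}→20
  6 left: {0,1,2,7,8,9}→15  {0,1,2,7,9,10}→30  {1,2,6,7,8,9}→20  {1,2,7,8,9,10}→60  {2,5,6,7,8,9}→15  {2,6,7,8,9,10}→60  {3,4,5,6,8,9}→1  {4,5,6,7,8,9}→6  {4,5,6,8,9,10}→6  {5,6,7,8,9,10}→30
  7 left: {0,1,2,6,7,8,9}→35  {0,1,2,7,8,9,10}→105  {1,2,5,6,7,8,9}→35  {1,2,6,7,8,9,10}→140  {2,4,5,6,7,8,9}→21  {2,5,6,7,8,9,10}→105  {3,4,5,6,7,8,9}→7  {3,4,5,6,8,9,10}→7  {4,5,6,7,8,9,10}→42
  8 left: {0,1,2,5,6,7,8,9}→70  {0,1,2,6,7,8,9,10}→280  {1,2,4,5,6,7,8,9}→56  {1,2,5,6,7,8,9,10}→280  {2,3,4,5,6,7,8,9}→28  {2,4,5,6,7,8,9,10}→168  {3,4,5,6,7,8,9,10}→56
  9 left: {0,1,2,4,5,6,7,8,9}→126  {0,1,2,5,6,7,8,9,10}→630  {1,2,3,4,5,6,7,8,9}→84  {1,2,4,5,6,7,8,9,10}→504  {2,3,4,5,6,7,8,9,10}→252
  placing 0:c first → 840 extensions
  placing 3:a first → 1260 extensions
  placing 10:b first → 210 extensions
total linear extensions = 2310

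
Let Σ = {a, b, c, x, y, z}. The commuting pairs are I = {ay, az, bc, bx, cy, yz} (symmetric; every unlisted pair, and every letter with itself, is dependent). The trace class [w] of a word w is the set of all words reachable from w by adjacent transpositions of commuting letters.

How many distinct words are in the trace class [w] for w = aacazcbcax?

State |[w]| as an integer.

6

drop 0:a onto floor
drop 1:a onto {0:a}
drop 2:c onto {1:a}
drop 3:a onto {2:c}
drop 4:z onto {2:c}
drop 5:c onto {3:a, 4:z}
drop 6:b onto {3:a, 4:z}
drop 7:c onto {5:c}
drop 8:a onto {6:b, 7:c}
drop 9:x onto {8:a}
ground layer = {0:a}
drop-orders for the pieces not yet dropped (sum over which currently-grounded one goes next):
  1 to go: {9} 1
  2 to go: {8,9} 1
  3 to go: {6,8,9} 1  {7,8,9} 1
  4 to go: {5,7,8,9} 1  {6,7,8,9} 2
  5 to go: {5,6,7,8,9} 3
  6 to go: {3,5,6,7,8,9} 3  {4,5,6,7,8,9} 3
  7 to go: {3,4,5,6,7,8,9} 6
  8 to go: {2,3,4,5,6,7,8,9} 6
  if 0:a drops first: 6 orders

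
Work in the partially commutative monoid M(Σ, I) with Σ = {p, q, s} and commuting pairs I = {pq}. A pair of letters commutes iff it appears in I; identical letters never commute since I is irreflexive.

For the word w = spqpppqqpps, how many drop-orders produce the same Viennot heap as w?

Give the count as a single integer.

84

drop 0:s onto floor
drop 1:p onto {0:s}
drop 2:q onto {0:s}
drop 3:p onto {1:p}
drop 4:p onto {3:p}
drop 5:p onto {4:p}
drop 6:q onto {2:q}
drop 7:q onto {6:q}
drop 8:p onto {5:p}
drop 9:p onto {8:p}
drop 10:s onto {7:q, 9:p}
ground layer = {0:s}
drop-orders for the pieces not yet dropped (sum over which currently-grounded one goes next):
  1 to go: {10} 1
  2 to go: {7,10} 1  {9,10} 1
  3 to go: {6,7,10} 1  {7,9,10} 2  {8,9,10} 1
  4 to go: {2,6,7,10} 1  {5,8,9,10} 1  {6,7,9,10} 3  {7,8,9,10} 3
  5 to go: {2,6,7,9,10} 4  {4,5,8,9,10} 1  {5,7,8,9,10} 4  {6,7,8,9,10} 6
  6 to go: {2,6,7,8,9,10} 10  {3,4,5,8,9,10} 1  {4,5,7,8,9,10} 5  {5,6,7,8,9,10} 10
  7 to go: {1,3,4,5,8,9,10} 1  {2,5,6,7,8,9,10} 20  {3,4,5,7,8,9,10} 6  {4,5,6,7,8,9,10} 15
  8 to go: {1,3,4,5,7,8,9,10} 7  {2,4,5,6,7,8,9,10} 35  {3,4,5,6,7,8,9,10} 21
  9 to go: {1,3,4,5,6,7,8,9,10} 28  {2,3,4,5,6,7,8,9,10} 56
  if 0:s drops first: 84 orders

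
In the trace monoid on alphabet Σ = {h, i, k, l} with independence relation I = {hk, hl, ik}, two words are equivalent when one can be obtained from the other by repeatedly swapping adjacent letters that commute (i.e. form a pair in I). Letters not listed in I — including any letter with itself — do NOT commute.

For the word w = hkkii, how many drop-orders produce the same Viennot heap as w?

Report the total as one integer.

10

piece 0:h — minimal
piece 1:k — minimal
piece 2:k rests on {1:k}
piece 3:i rests on {0:h}
piece 4:i rests on {3:i}
minimal pieces: {0:h, 1:k}
ways to finish when only these pieces remain (= sum over removing one remaining piece with nothing left below it):
  1 left: {2}→1  {4}→1
  2 left: {1,2}→1  {2,4}→2  {3,4}→1
  3 left: {0,3,4}→1  {1,2,4}→3  {2,3,4}→3
  placing 0:h first → 6 extensions
  placing 1:k first → 4 extensions
total linear extensions = 10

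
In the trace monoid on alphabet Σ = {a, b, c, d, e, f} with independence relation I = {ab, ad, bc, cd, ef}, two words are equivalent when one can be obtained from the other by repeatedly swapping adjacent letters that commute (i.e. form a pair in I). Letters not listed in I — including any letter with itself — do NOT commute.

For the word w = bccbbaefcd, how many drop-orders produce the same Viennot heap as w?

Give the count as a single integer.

#0=b has no predecessor
#1=c has no predecessor
#2=c depends on [1:c]
#3=b depends on [0:b]
#4=b depends on [3:b]
#5=a depends on [2:c]
#6=e depends on [4:b, 5:a]
#7=f depends on [4:b, 5:a]
#8=c depends on [6:e, 7:f]
#9=d depends on [6:e, 7:f]
sources: [0:b, 1:c]
N(rest) = Σ N(rest − s) over sources s of rest; N(one piece) = 1:
  size 1 → [8]=1  [9]=1
  size 2 → [8,9]=2
  size 3 → [6,8,9]=2  [7,8,9]=2
  size 4 → [6,7,8,9]=4
  size 5 → [4,6,7,8,9]=4  [5,6,7,8,9]=4
  size 6 → [2,5,6,7,8,9]=4  [3,4,6,7,8,9]=4  [4,5,6,7,8,9]=8
  size 7 → [0,3,4,6,7,8,9]=4  [1,2,5,6,7,8,9]=4  [2,4,5,6,7,8,9]=12  [3,4,5,6,7,8,9]=12
  size 8 → [0,3,4,5,6,7,8,9]=16  [1,2,4,5,6,7,8,9]=16  [2,3,4,5,6,7,8,9]=24
  first=0(b) contributes 40
  first=1(c) contributes 40
|[w]| = 80

80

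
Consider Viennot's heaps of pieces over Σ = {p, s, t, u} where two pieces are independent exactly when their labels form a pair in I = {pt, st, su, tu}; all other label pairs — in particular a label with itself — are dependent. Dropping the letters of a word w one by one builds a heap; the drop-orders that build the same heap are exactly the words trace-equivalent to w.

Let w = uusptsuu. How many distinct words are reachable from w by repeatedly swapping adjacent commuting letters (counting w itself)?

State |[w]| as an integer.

drop 0:u onto floor
drop 1:u onto {0:u}
drop 2:s onto floor
drop 3:p onto {1:u, 2:s}
drop 4:t onto floor
drop 5:s onto {3:p}
drop 6:u onto {3:p}
drop 7:u onto {6:u}
ground layer = {0:u, 2:s, 4:t}
drop-orders for the pieces not yet dropped (sum over which currently-grounded one goes next):
  1 to go: {4} 1  {5} 1  {7} 1
  2 to go: {4,5} 2  {4,7} 2  {5,7} 2  {6,7} 1
  3 to go: {4,5,7} 6  {4,6,7} 3  {5,6,7} 3
  4 to go: {3,5,6,7} 3  {4,5,6,7} 12
  5 to go: {1,3,5,6,7} 3  {2,3,5,6,7} 3  {3,4,5,6,7} 15
  6 to go: {0,1,3,5,6,7} 3  {1,2,3,5,6,7} 6  {1,3,4,5,6,7} 18  {2,3,4,5,6,7} 18
  if 0:u drops first: 42 orders
  if 2:s drops first: 21 orders
  if 4:t drops first: 9 orders
heap linearizations: 72

72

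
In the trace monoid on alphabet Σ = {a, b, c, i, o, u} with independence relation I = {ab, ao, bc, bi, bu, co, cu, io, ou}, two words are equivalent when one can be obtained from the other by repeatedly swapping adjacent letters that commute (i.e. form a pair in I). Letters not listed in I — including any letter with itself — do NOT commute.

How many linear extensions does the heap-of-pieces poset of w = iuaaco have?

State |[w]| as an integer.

6

piece 0:i — minimal
piece 1:u rests on {0:i}
piece 2:a rests on {1:u}
piece 3:a rests on {2:a}
piece 4:c rests on {3:a}
piece 5:o — minimal
minimal pieces: {0:i, 5:o}
ways to finish when only these pieces remain (= sum over removing one remaining piece with nothing left below it):
  1 left: {4}→1  {5}→1
  2 left: {3,4}→1  {4,5}→2
  3 left: {2,3,4}→1  {3,4,5}→3
  4 left: {1,2,3,4}→1  {2,3,4,5}→4
  placing 0:i first → 5 extensions
  placing 5:o first → 1 extensions
total linear extensions = 6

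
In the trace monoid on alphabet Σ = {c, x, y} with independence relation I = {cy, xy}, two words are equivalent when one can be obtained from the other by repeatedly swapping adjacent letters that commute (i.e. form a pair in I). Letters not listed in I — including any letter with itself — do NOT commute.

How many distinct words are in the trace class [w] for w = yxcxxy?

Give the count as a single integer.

15

#0=y has no predecessor
#1=x has no predecessor
#2=c depends on [1:x]
#3=x depends on [2:c]
#4=x depends on [3:x]
#5=y depends on [0:y]
sources: [0:y, 1:x]
N(rest) = Σ N(rest − s) over sources s of rest; N(one piece) = 1:
  size 1 → [4]=1  [5]=1
  size 2 → [0,5]=1  [3,4]=1  [4,5]=2
  size 3 → [0,4,5]=3  [2,3,4]=1  [3,4,5]=3
  size 4 → [0,3,4,5]=6  [1,2,3,4]=1  [2,3,4,5]=4
  first=0(y) contributes 5
  first=1(x) contributes 10
|[w]| = 15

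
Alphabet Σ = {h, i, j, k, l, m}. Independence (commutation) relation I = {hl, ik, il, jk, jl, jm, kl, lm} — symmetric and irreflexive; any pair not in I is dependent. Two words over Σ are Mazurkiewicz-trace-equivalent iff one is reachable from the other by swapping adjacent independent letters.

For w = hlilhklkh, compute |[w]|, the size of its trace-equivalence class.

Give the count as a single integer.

84

piece 0:h — minimal
piece 1:l — minimal
piece 2:i rests on {0:h}
piece 3:l rests on {1:l}
piece 4:h rests on {2:i}
piece 5:k rests on {4:h}
piece 6:l rests on {3:l}
piece 7:k rests on {5:k}
piece 8:h rests on {7:k}
minimal pieces: {0:h, 1:l}
ways to finish when only these pieces remain (= sum over removing one remaining piece with nothing left below it):
  1 left: {6}→1  {8}→1
  2 left: {3,6}→1  {6,8}→2  {7,8}→1
  3 left: {1,3,6}→1  {3,6,8}→3  {5,7,8}→1  {6,7,8}→3
  4 left: {1,3,6,8}→4  {3,6,7,8}→6  {4,5,7,8}→1  {5,6,7,8}→4
  5 left: {1,3,6,7,8}→10  {2,4,5,7,8}→1  {3,5,6,7,8}→10  {4,5,6,7,8}→5
  6 left: {0,2,4,5,7,8}→1  {1,3,5,6,7,8}→20  {2,4,5,6,7,8}→6  {3,4,5,6,7,8}→15
  7 left: {0,2,4,5,6,7,8}→7  {1,3,4,5,6,7,8}→35  {2,3,4,5,6,7,8}→21
  placing 0:h first → 56 extensions
  placing 1:l first → 28 extensions
total linear extensions = 84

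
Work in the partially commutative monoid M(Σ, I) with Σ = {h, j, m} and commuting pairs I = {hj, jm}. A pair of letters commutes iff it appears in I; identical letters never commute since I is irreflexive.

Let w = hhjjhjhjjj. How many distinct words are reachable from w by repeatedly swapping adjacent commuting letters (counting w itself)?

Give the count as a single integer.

0(h) covers ∅
1(h) covers 0:h
2(j) covers ∅
3(j) covers 2:j
4(h) covers 1:h
5(j) covers 3:j
6(h) covers 4:h
7(j) covers 5:j
8(j) covers 7:j
9(j) covers 8:j
floor of heap: 0:h, 2:j
completions by unplaced set U, small U first (add the entries for U minus each lowest piece of U):
  |U|=1: {6}:1  {9}:1
  |U|=2: {4,6}:1  {6,9}:2  {8,9}:1
  |U|=3: {1,4,6}:1  {4,6,9}:3  {6,8,9}:3  {7,8,9}:1
  |U|=4: {0,1,4,6}:1  {1,4,6,9}:4  {4,6,8,9}:6  {5,7,8,9}:1  {6,7,8,9}:4
  |U|=5: {0,1,4,6,9}:5  {1,4,6,8,9}:10  {3,5,7,8,9}:1  {4,6,7,8,9}:10  {5,6,7,8,9}:5
  |U|=6: {0,1,4,6,8,9}:15  {1,4,6,7,8,9}:20  {2,3,5,7,8,9}:1  {3,5,6,7,8,9}:6  {4,5,6,7,8,9}:15
  |U|=7: {0,1,4,6,7,8,9}:35  {1,4,5,6,7,8,9}:35  {2,3,5,6,7,8,9}:7  {3,4,5,6,7,8,9}:21
  |U|=8: {0,1,4,5,6,7,8,9}:70  {1,3,4,5,6,7,8,9}:56  {2,3,4,5,6,7,8,9}:28
  start at 0(h): 84
  start at 2(j): 126
sum over floor = 210

210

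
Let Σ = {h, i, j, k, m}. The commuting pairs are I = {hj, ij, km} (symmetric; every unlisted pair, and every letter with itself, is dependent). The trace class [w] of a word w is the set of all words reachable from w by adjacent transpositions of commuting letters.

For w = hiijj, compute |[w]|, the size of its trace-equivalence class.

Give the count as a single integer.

10

piece 0:h — minimal
piece 1:i rests on {0:h}
piece 2:i rests on {1:i}
piece 3:j — minimal
piece 4:j rests on {3:j}
minimal pieces: {0:h, 3:j}
ways to finish when only these pieces remain (= sum over removing one remaining piece with nothing left below it):
  1 left: {2}→1  {4}→1
  2 left: {1,2}→1  {2,4}→2  {3,4}→1
  3 left: {0,1,2}→1  {1,2,4}→3  {2,3,4}→3
  placing 0:h first → 6 extensions
  placing 3:j first → 4 extensions
total linear extensions = 10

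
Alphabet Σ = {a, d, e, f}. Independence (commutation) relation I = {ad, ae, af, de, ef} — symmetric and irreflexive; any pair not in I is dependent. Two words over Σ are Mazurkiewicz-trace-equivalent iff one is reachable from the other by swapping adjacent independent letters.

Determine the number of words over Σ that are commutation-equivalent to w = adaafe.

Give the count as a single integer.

drop 0:a onto floor
drop 1:d onto floor
drop 2:a onto {0:a}
drop 3:a onto {2:a}
drop 4:f onto {1:d}
drop 5:e onto floor
ground layer = {0:a, 1:d, 5:e}
drop-orders for the pieces not yet dropped (sum over which currently-grounded one goes next):
  1 to go: {3} 1  {4} 1  {5} 1
  2 to go: {1,4} 1  {2,3} 1  {3,4} 2  {3,5} 2  {4,5} 2
  3 to go: {0,2,3} 1  {1,3,4} 3  {1,4,5} 3  {2,3,4} 3  {2,3,5} 3  {3,4,5} 6
  4 to go: {0,2,3,4} 4  {0,2,3,5} 4  {1,2,3,4} 6  {1,3,4,5} 12  {2,3,4,5} 12
  if 0:a drops first: 30 orders
  if 1:d drops first: 20 orders
  if 5:e drops first: 10 orders
heap linearizations: 60

60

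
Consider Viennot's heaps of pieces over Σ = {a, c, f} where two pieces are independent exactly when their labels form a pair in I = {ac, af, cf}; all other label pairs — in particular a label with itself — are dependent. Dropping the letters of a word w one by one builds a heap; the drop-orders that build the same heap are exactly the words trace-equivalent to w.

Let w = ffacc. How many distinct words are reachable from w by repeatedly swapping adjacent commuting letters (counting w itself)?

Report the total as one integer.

30

#0=f has no predecessor
#1=f depends on [0:f]
#2=a has no predecessor
#3=c has no predecessor
#4=c depends on [3:c]
sources: [0:f, 2:a, 3:c]
N(rest) = Σ N(rest − s) over sources s of rest; N(one piece) = 1:
  size 1 → [1]=1  [2]=1  [4]=1
  size 2 → [0,1]=1  [1,2]=2  [1,4]=2  [2,4]=2  [3,4]=1
  size 3 → [0,1,2]=3  [0,1,4]=3  [1,2,4]=6  [1,3,4]=3  [2,3,4]=3
  first=0(f) contributes 12
  first=2(a) contributes 6
  first=3(c) contributes 12
|[w]| = 30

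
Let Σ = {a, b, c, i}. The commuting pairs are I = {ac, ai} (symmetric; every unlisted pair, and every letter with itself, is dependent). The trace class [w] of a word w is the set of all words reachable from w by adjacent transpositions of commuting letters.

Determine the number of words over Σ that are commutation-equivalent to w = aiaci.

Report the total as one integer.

#0=a has no predecessor
#1=i has no predecessor
#2=a depends on [0:a]
#3=c depends on [1:i]
#4=i depends on [3:c]
sources: [0:a, 1:i]
N(rest) = Σ N(rest − s) over sources s of rest; N(one piece) = 1:
  size 1 → [2]=1  [4]=1
  size 2 → [0,2]=1  [2,4]=2  [3,4]=1
  size 3 → [0,2,4]=3  [1,3,4]=1  [2,3,4]=3
  first=0(a) contributes 4
  first=1(i) contributes 6
|[w]| = 10

10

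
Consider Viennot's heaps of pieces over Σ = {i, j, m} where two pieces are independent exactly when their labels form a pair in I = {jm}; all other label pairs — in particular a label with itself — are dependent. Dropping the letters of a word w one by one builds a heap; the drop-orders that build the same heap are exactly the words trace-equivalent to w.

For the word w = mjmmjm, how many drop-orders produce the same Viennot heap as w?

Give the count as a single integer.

15

#0=m has no predecessor
#1=j has no predecessor
#2=m depends on [0:m]
#3=m depends on [2:m]
#4=j depends on [1:j]
#5=m depends on [3:m]
sources: [0:m, 1:j]
N(rest) = Σ N(rest − s) over sources s of rest; N(one piece) = 1:
  size 1 → [4]=1  [5]=1
  size 2 → [1,4]=1  [3,5]=1  [4,5]=2
  size 3 → [1,4,5]=3  [2,3,5]=1  [3,4,5]=3
  size 4 → [0,2,3,5]=1  [1,3,4,5]=6  [2,3,4,5]=4
  first=0(m) contributes 10
  first=1(j) contributes 5
|[w]| = 15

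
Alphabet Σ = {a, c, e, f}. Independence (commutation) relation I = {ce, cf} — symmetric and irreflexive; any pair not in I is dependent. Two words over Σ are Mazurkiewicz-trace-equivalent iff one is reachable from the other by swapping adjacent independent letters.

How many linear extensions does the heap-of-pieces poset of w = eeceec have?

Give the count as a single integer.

0(e) covers ∅
1(e) covers 0:e
2(c) covers ∅
3(e) covers 1:e
4(e) covers 3:e
5(c) covers 2:c
floor of heap: 0:e, 2:c
completions by unplaced set U, small U first (add the entries for U minus each lowest piece of U):
  |U|=1: {4}:1  {5}:1
  |U|=2: {2,5}:1  {3,4}:1  {4,5}:2
  |U|=3: {1,3,4}:1  {2,4,5}:3  {3,4,5}:3
  |U|=4: {0,1,3,4}:1  {1,3,4,5}:4  {2,3,4,5}:6
  start at 0(e): 10
  start at 2(c): 5
sum over floor = 15

15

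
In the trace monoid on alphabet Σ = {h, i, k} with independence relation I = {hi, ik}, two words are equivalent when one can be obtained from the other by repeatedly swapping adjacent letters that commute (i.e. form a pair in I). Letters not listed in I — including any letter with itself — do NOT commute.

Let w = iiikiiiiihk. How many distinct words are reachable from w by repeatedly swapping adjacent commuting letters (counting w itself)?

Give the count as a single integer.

drop 0:i onto floor
drop 1:i onto {0:i}
drop 2:i onto {1:i}
drop 3:k onto floor
drop 4:i onto {2:i}
drop 5:i onto {4:i}
drop 6:i onto {5:i}
drop 7:i onto {6:i}
drop 8:i onto {7:i}
drop 9:h onto {3:k}
drop 10:k onto {9:h}
ground layer = {0:i, 3:k}
drop-orders for the pieces not yet dropped (sum over which currently-grounded one goes next):
  1 to go: {8} 1  {10} 1
  2 to go: {7,8} 1  {8,10} 2  {9,10} 1
  3 to go: {3,9,10} 1  {6,7,8} 1  {7,8,10} 3  {8,9,10} 3
  4 to go: {3,8,9,10} 4  {5,6,7,8} 1  {6,7,8,10} 4  {7,8,9,10} 6
  5 to go: {3,7,8,9,10} 10  {4,5,6,7,8} 1  {5,6,7,8,10} 5  {6,7,8,9,10} 10
  6 to go: {2,4,5,6,7,8} 1  {3,6,7,8,9,10} 20  {4,5,6,7,8,10} 6  {5,6,7,8,9,10} 15
  7 to go: {1,2,4,5,6,7,8} 1  {2,4,5,6,7,8,10} 7  {3,5,6,7,8,9,10} 35  {4,5,6,7,8,9,10} 21
  8 to go: {0,1,2,4,5,6,7,8} 1  {1,2,4,5,6,7,8,10} 8  {2,4,5,6,7,8,9,10} 28  {3,4,5,6,7,8,9,10} 56
  9 to go: {0,1,2,4,5,6,7,8,10} 9  {1,2,4,5,6,7,8,9,10} 36  {2,3,4,5,6,7,8,9,10} 84
  if 0:i drops first: 120 orders
  if 3:k drops first: 45 orders
heap linearizations: 165

165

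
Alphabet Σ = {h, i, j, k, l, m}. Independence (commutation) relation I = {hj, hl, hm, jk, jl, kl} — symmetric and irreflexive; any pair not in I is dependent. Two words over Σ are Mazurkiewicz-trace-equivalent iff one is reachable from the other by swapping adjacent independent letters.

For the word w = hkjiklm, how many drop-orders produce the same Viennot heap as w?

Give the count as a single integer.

6

#0=h has no predecessor
#1=k depends on [0:h]
#2=j has no predecessor
#3=i depends on [1:k, 2:j]
#4=k depends on [3:i]
#5=l depends on [3:i]
#6=m depends on [4:k, 5:l]
sources: [0:h, 2:j]
N(rest) = Σ N(rest − s) over sources s of rest; N(one piece) = 1:
  size 1 → [6]=1
  size 2 → [4,6]=1  [5,6]=1
  size 3 → [4,5,6]=2
  size 4 → [3,4,5,6]=2
  size 5 → [1,3,4,5,6]=2  [2,3,4,5,6]=2
  first=0(h) contributes 4
  first=2(j) contributes 2
|[w]| = 6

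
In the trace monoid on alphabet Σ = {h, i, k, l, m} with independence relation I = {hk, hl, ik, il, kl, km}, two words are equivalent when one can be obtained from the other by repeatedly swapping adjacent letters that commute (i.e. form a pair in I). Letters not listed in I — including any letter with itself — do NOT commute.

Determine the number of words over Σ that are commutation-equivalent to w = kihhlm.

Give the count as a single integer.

24

drop 0:k onto floor
drop 1:i onto floor
drop 2:h onto {1:i}
drop 3:h onto {2:h}
drop 4:l onto floor
drop 5:m onto {3:h, 4:l}
ground layer = {0:k, 1:i, 4:l}
drop-orders for the pieces not yet dropped (sum over which currently-grounded one goes next):
  1 to go: {0} 1  {5} 1
  2 to go: {0,5} 2  {3,5} 1  {4,5} 1
  3 to go: {0,3,5} 3  {0,4,5} 3  {2,3,5} 1  {3,4,5} 2
  4 to go: {0,2,3,5} 4  {0,3,4,5} 8  {1,2,3,5} 1  {2,3,4,5} 3
  if 0:k drops first: 4 orders
  if 1:i drops first: 15 orders
  if 4:l drops first: 5 orders
heap linearizations: 24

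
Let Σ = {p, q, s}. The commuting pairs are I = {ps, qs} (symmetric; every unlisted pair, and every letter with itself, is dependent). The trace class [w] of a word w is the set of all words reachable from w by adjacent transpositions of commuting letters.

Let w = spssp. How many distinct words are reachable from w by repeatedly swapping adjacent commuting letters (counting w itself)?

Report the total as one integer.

10

#0=s has no predecessor
#1=p has no predecessor
#2=s depends on [0:s]
#3=s depends on [2:s]
#4=p depends on [1:p]
sources: [0:s, 1:p]
N(rest) = Σ N(rest − s) over sources s of rest; N(one piece) = 1:
  size 1 → [3]=1  [4]=1
  size 2 → [1,4]=1  [2,3]=1  [3,4]=2
  size 3 → [0,2,3]=1  [1,3,4]=3  [2,3,4]=3
  first=0(s) contributes 6
  first=1(p) contributes 4
|[w]| = 10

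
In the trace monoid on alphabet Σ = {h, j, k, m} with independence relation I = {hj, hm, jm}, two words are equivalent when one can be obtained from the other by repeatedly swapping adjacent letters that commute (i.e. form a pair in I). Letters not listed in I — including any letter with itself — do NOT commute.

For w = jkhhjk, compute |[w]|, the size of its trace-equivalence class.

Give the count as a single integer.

3

#0=j has no predecessor
#1=k depends on [0:j]
#2=h depends on [1:k]
#3=h depends on [2:h]
#4=j depends on [1:k]
#5=k depends on [3:h, 4:j]
sources: [0:j]
N(rest) = Σ N(rest − s) over sources s of rest; N(one piece) = 1:
  size 1 → [5]=1
  size 2 → [3,5]=1  [4,5]=1
  size 3 → [2,3,5]=1  [3,4,5]=2
  size 4 → [2,3,4,5]=3
  first=0(j) contributes 3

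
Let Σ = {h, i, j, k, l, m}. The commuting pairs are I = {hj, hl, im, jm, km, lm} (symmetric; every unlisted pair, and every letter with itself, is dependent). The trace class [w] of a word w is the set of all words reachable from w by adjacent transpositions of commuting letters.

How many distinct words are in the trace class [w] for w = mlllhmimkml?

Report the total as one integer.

0(m) covers ∅
1(l) covers ∅
2(l) covers 1:l
3(l) covers 2:l
4(h) covers 0:m
5(m) covers 4:h
6(i) covers 3:l, 4:h
7(m) covers 5:m
8(k) covers 6:i
9(m) covers 7:m
10(l) covers 8:k
floor of heap: 0:m, 1:l
completions by unplaced set U, small U first (add the entries for U minus each lowest piece of U):
  |U|=1: {9}:1  {10}:1
  |U|=2: {7,9}:1  {8,10}:1  {9,10}:2
  |U|=3: {5,7,9}:1  {6,8,10}:1  {7,9,10}:3  {8,9,10}:3
  |U|=4: {3,6,8,10}:1  {5,7,9,10}:4  {6,8,9,10}:4  {7,8,9,10}:6
  |U|=5: {2,3,6,8,10}:1  {3,6,8,9,10}:5  {5,7,8,9,10}:10  {6,7,8,9,10}:10
  |U|=6: {1,2,3,6,8,10}:1  {2,3,6,8,9,10}:6  {3,6,7,8,9,10}:15  {5,6,7,8,9,10}:20
  |U|=7: {1,2,3,6,8,9,10}:7  {2,3,6,7,8,9,10}:21  {3,5,6,7,8,9,10}:35  {4,5,6,7,8,9,10}:20
  |U|=8: {0,4,5,6,7,8,9,10}:20  {1,2,3,6,7,8,9,10}:28  {2,3,5,6,7,8,9,10}:56  {3,4,5,6,7,8,9,10}:55
  |U|=9: {0,3,4,5,6,7,8,9,10}:75  {1,2,3,5,6,7,8,9,10}:84  {2,3,4,5,6,7,8,9,10}:111
  start at 0(m): 195
  start at 1(l): 186
sum over floor = 381

381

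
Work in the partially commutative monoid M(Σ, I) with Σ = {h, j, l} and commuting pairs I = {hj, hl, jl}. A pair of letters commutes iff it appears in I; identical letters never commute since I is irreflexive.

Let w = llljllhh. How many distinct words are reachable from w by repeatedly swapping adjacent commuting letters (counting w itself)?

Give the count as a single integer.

168

drop 0:l onto floor
drop 1:l onto {0:l}
drop 2:l onto {1:l}
drop 3:j onto floor
drop 4:l onto {2:l}
drop 5:l onto {4:l}
drop 6:h onto floor
drop 7:h onto {6:h}
ground layer = {0:l, 3:j, 6:h}
drop-orders for the pieces not yet dropped (sum over which currently-grounded one goes next):
  1 to go: {3} 1  {5} 1  {7} 1
  2 to go: {3,5} 2  {3,7} 2  {4,5} 1  {5,7} 2  {6,7} 1
  3 to go: {2,4,5} 1  {3,4,5} 3  {3,5,7} 6  {3,6,7} 3  {4,5,7} 3  {5,6,7} 3
  4 to go: {1,2,4,5} 1  {2,3,4,5} 4  {2,4,5,7} 4  {3,4,5,7} 12  {3,5,6,7} 12  {4,5,6,7} 6
  5 to go: {0,1,2,4,5} 1  {1,2,3,4,5} 5  {1,2,4,5,7} 5  {2,3,4,5,7} 20  {2,4,5,6,7} 10  {3,4,5,6,7} 30
  6 to go: {0,1,2,3,4,5} 6  {0,1,2,4,5,7} 6  {1,2,3,4,5,7} 30  {1,2,4,5,6,7} 15  {2,3,4,5,6,7} 60
  if 0:l drops first: 105 orders
  if 3:j drops first: 21 orders
  if 6:h drops first: 42 orders
heap linearizations: 168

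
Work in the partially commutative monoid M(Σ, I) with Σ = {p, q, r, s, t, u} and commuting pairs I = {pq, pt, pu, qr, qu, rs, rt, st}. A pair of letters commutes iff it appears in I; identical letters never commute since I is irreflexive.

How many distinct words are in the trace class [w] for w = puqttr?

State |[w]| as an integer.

0(p) covers ∅
1(u) covers ∅
2(q) covers ∅
3(t) covers 1:u, 2:q
4(t) covers 3:t
5(r) covers 0:p, 1:u
floor of heap: 0:p, 1:u, 2:q
completions by unplaced set U, small U first (add the entries for U minus each lowest piece of U):
  |U|=1: {4}:1  {5}:1
  |U|=2: {0,5}:1  {3,4}:1  {4,5}:2
  |U|=3: {0,4,5}:3  {2,3,4}:1  {3,4,5}:3
  |U|=4: {0,3,4,5}:6  {1,3,4,5}:3  {2,3,4,5}:4
  start at 0(p): 7
  start at 1(u): 10
  start at 2(q): 9
sum over floor = 26

26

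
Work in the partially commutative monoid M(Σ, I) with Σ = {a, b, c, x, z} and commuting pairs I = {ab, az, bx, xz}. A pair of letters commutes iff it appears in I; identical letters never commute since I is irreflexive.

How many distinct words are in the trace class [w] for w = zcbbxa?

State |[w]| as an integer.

6

piece 0:z — minimal
piece 1:c rests on {0:z}
piece 2:b rests on {1:c}
piece 3:b rests on {2:b}
piece 4:x rests on {1:c}
piece 5:a rests on {4:x}
minimal pieces: {0:z}
ways to finish when only these pieces remain (= sum over removing one remaining piece with nothing left below it):
  1 left: {3}→1  {5}→1
  2 left: {2,3}→1  {3,5}→2  {4,5}→1
  3 left: {2,3,5}→3  {3,4,5}→3
  4 left: {2,3,4,5}→6
  placing 0:z first → 6 extensions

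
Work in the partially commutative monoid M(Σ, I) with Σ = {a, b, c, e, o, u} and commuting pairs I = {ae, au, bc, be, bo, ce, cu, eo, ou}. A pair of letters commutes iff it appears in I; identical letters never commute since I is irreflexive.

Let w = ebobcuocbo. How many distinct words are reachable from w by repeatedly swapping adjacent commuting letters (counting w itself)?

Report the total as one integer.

drop 0:e onto floor
drop 1:b onto floor
drop 2:o onto floor
drop 3:b onto {1:b}
drop 4:c onto {2:o}
drop 5:u onto {0:e, 3:b}
drop 6:o onto {4:c}
drop 7:c onto {6:o}
drop 8:b onto {5:u}
drop 9:o onto {7:c}
ground layer = {0:e, 1:b, 2:o}
drop-orders for the pieces not yet dropped (sum over which currently-grounded one goes next):
  1 to go: {8} 1  {9} 1
  2 to go: {5,8} 1  {7,9} 1  {8,9} 2
  3 to go: {0,5,8} 1  {3,5,8} 1  {5,8,9} 3  {6,7,9} 1  {7,8,9} 3
  4 to go: {0,3,5,8} 2  {0,5,8,9} 4  {1,3,5,8} 1  {3,5,8,9} 4  {4,6,7,9} 1  {5,7,8,9} 6  {6,7,8,9} 4
  5 to go: {0,1,3,5,8} 3  {0,3,5,8,9} 10  {0,5,7,8,9} 10  {1,3,5,8,9} 5  {2,4,6,7,9} 1  {3,5,7,8,9} 10  {4,6,7,8,9} 5  {5,6,7,8,9} 10
  6 to go: {0,1,3,5,8,9} 18  {0,3,5,7,8,9} 30  {0,5,6,7,8,9} 20  {1,3,5,7,8,9} 15  {2,4,6,7,8,9} 6  {3,5,6,7,8,9} 20  {4,5,6,7,8,9} 15
  7 to go: {0,1,3,5,7,8,9} 63  {0,3,5,6,7,8,9} 70  {0,4,5,6,7,8,9} 35  {1,3,5,6,7,8,9} 35  {2,4,5,6,7,8,9} 21  {3,4,5,6,7,8,9} 35
  8 to go: {0,1,3,5,6,7,8,9} 168  {0,2,4,5,6,7,8,9} 56  {0,3,4,5,6,7,8,9} 140  {1,3,4,5,6,7,8,9} 70  {2,3,4,5,6,7,8,9} 56
  if 0:e drops first: 126 orders
  if 1:b drops first: 252 orders
  if 2:o drops first: 378 orders
heap linearizations: 756

756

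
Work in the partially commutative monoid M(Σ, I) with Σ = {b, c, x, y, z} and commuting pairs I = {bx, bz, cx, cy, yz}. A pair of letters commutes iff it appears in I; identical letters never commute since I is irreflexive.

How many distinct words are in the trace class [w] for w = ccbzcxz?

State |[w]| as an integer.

5

0(c) covers ∅
1(c) covers 0:c
2(b) covers 1:c
3(z) covers 1:c
4(c) covers 2:b, 3:z
5(x) covers 3:z
6(z) covers 4:c, 5:x
floor of heap: 0:c
completions by unplaced set U, small U first (add the entries for U minus each lowest piece of U):
  |U|=1: {6}:1
  |U|=2: {4,6}:1  {5,6}:1
  |U|=3: {2,4,6}:1  {4,5,6}:2
  |U|=4: {2,4,5,6}:3  {3,4,5,6}:2
  |U|=5: {2,3,4,5,6}:5
  start at 0(c): 5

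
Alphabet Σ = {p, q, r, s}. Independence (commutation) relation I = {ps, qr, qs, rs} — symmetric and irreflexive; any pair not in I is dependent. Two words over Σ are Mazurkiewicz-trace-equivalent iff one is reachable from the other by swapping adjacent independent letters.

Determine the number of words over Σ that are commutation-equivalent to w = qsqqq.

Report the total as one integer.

0(q) covers ∅
1(s) covers ∅
2(q) covers 0:q
3(q) covers 2:q
4(q) covers 3:q
floor of heap: 0:q, 1:s
completions by unplaced set U, small U first (add the entries for U minus each lowest piece of U):
  |U|=1: {1}:1  {4}:1
  |U|=2: {1,4}:2  {3,4}:1
  |U|=3: {1,3,4}:3  {2,3,4}:1
  start at 0(q): 4
  start at 1(s): 1
sum over floor = 5

5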